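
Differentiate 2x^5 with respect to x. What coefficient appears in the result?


We apply the power rule: d/dx [ax^n] = a*n * x^(n-1)
d/dx [2x^5]
= 2 * 5 * x^(5-1)
= 10x^4
The coefficient is 10

10


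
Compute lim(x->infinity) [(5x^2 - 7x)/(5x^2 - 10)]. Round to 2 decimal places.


For limits at infinity with equal-degree polynomials,
we compare leading coefficients.
Numerator leading term: 5x^2
Denominator leading term: 5x^2
Divide both by x^2:
lim = (5 - 7/x) / (5 - 10/x^2)
As x -> infinity, the 1/x and 1/x^2 terms vanish:
= 5/5 = 1 = 1.00

1.00


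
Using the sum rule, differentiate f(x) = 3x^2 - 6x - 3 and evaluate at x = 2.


Differentiate term by term using power and sum rules:
f(x) = 3x^2 - 6x - 3
f'(x) = 6x - 6
Substitute x = 2:
f'(2) = 6 * 2 - 6
= 12 - 6
= 6

6


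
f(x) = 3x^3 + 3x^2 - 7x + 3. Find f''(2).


First derivative:
f'(x) = 9x^2 + 6x - 7
Second derivative:
f''(x) = 18x + 6
Substitute x = 2:
f''(2) = 18 * 2 + 6
= 36 + 6
= 42

42


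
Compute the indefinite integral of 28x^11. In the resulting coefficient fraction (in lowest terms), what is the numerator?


Apply the power rule for integration:
integral of ax^n dx = a/(n+1) * x^(n+1) + C
integral of 28x^11 dx
= 28/12 * x^12 + C
= 7/3 * x^12 + C
The coefficient in lowest terms is 7/3, and its numerator is 7

7


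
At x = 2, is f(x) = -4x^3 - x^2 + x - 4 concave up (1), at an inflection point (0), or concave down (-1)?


Concavity is determined by the sign of f''(x).
f(x) = -4x^3 - x^2 + x - 4
f'(x) = -12x^2 - 2x + 1
f''(x) = -24x - 2
f''(2) = -24 * 2 - 2
= -48 - 2
= -50
Since f''(2) < 0, the function is concave down (-1)

-1


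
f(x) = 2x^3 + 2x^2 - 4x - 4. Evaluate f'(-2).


Differentiate f(x) = 2x^3 + 2x^2 - 4x - 4 term by term:
f'(x) = 6x^2 + 4x - 4
Substitute x = -2:
f'(-2) = 6 * (-2)^2 + 4 * (-2) - 4
= 24 - 8 - 4
= 12

12


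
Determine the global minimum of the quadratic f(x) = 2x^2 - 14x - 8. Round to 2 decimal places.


For a quadratic f(x) = ax^2 + bx + c with a > 0, the minimum is at the vertex.
Vertex x-coordinate: x = -b/(2a)
x = -(-14) / (2 * 2)
x = 14/4 = 7/2
Substitute back to find the minimum value:
f(7/2) = 2 * (7/2)^2 - 14 * (7/2) - 8
= 49/2 - 49 - 8
= -65/2 = -32.50

-32.50


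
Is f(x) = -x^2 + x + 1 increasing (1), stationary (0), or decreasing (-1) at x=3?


Compute f'(x) to determine behavior:
f'(x) = -2x + 1
f'(3) = -2 * 3 + 1
= -6 + 1
= -5
Since f'(3) < 0, the function is decreasing (-1)

-1


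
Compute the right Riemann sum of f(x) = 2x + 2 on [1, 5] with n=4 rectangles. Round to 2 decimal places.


Right Riemann sum uses right endpoints of each subinterval.
Interval: [1, 5], n = 4
dx = (5 - 1) / 4 = 1
Right endpoints: [2, 3, 4, 5]
f values: [6, 8, 10, 12]
Sum = dx * (sum of f values)
= 1 * 36
= 36 = 36.00

36.00


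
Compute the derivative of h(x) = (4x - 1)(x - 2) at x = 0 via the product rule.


Let u(x) = 4x - 1 and v(x) = x - 2
u'(x) = 4
v'(x) = 1
Product rule: h'(x) = u'(x)*v(x) + u(x)*v'(x)
= 4 * (x - 2) + (4x - 1) * 1
At x = 0:
u(0) = 4 * 0 - 1 = -1
v(0) = 1 * 0 - 2 = -2
h'(0) = 4 * (-2) + (-1) * 1
= -8 - 1
= -9

-9


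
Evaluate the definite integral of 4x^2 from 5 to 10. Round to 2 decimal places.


Find the antiderivative of 4x^2:
F(x) = 4/3 * x^3
Apply the Fundamental Theorem of Calculus:
F(10) - F(5)
= 4/3 * 10^3 - 4/3 * 5^3
= 4/3 * (1000 - 125)
= 4/3 * 875
= 3500/3 ≈ 1166.67

1166.67


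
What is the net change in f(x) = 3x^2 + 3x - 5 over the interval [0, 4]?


Net change = f(b) - f(a)
f(x) = 3x^2 + 3x - 5
Compute f(4):
f(4) = 3 * 4^2 + 3 * 4 - 5
= 48 + 12 - 5
= 55
Compute f(0):
f(0) = 3 * 0^2 + 3 * 0 - 5
= 0 + 0 - 5
= -5
Net change = 55 - (-5) = 60

60


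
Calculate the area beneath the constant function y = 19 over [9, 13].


The area under a constant function y = 19 is a rectangle.
Width = 13 - 9 = 4
Height = 19
Area = width * height
= 4 * 19
= 76

76


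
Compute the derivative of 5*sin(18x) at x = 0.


Apply the chain rule to differentiate 5*sin(18x):
d/dx [5*sin(18x)]
= 5 * cos(18x) * d/dx(18x)
= 5 * 18 * cos(18x)
= 90 * cos(18x)
Evaluate at x = 0:
= 90 * cos(0)
= 90 * 1
= 90

90


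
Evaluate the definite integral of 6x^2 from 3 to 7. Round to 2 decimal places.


Find the antiderivative of 6x^2:
F(x) = 6/3 * x^3
Apply the Fundamental Theorem of Calculus:
F(7) - F(3)
= 6/3 * 7^3 - 6/3 * 3^3
= 6/3 * (343 - 27)
= 6/3 * 316
= 632 = 632.00

632.00


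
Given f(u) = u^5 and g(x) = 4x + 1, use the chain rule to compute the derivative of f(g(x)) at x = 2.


Using the chain rule: (f(g(x)))' = f'(g(x)) * g'(x)
First, find g(2):
g(2) = 4 * 2 + 1 = 9
Next, f'(u) = 5u^4
And g'(x) = 4
So f'(g(2)) * g'(2)
= 5 * 9^4 * 4
= 5 * 6561 * 4
= 131220

131220


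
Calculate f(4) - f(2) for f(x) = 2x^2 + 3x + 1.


Net change = f(b) - f(a)
f(x) = 2x^2 + 3x + 1
Compute f(4):
f(4) = 2 * 4^2 + 3 * 4 + 1
= 32 + 12 + 1
= 45
Compute f(2):
f(2) = 2 * 2^2 + 3 * 2 + 1
= 8 + 6 + 1
= 15
Net change = 45 - 15 = 30

30


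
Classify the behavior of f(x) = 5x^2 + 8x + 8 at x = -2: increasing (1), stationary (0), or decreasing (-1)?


Compute f'(x) to determine behavior:
f'(x) = 10x + 8
f'(-2) = 10 * (-2) + 8
= -20 + 8
= -12
Since f'(-2) < 0, the function is decreasing (-1)

-1


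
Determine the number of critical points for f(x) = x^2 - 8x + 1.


Find where f'(x) = 0:
f'(x) = 2x - 8
Set f'(x) = 0:
2x - 8 = 0
x = 8 / 2 = 4
This is a linear equation in x, so there is exactly one solution.
Number of critical points: 1

1


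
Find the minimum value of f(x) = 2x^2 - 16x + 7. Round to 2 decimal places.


For a quadratic f(x) = ax^2 + bx + c with a > 0, the minimum is at the vertex.
Vertex x-coordinate: x = -b/(2a)
x = -(-16) / (2 * 2)
x = 16/4 = 4
Substitute back to find the minimum value:
f(4) = 2 * 4^2 - 16 * 4 + 7
= 32 - 64 + 7
= -25 = -25.00

-25.00


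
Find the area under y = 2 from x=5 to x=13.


The area under a constant function y = 2 is a rectangle.
Width = 13 - 5 = 8
Height = 2
Area = width * height
= 8 * 2
= 16

16


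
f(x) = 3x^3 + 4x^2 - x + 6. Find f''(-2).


First derivative:
f'(x) = 9x^2 + 8x - 1
Second derivative:
f''(x) = 18x + 8
Substitute x = -2:
f''(-2) = 18 * (-2) + 8
= -36 + 8
= -28

-28


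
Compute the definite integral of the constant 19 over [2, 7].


The integral of a constant k over [a, b] equals k * (b - a).
integral from 2 to 7 of 19 dx
= 19 * (7 - 2)
= 19 * 5
= 95

95


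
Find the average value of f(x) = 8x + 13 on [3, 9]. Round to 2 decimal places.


Average value = 1/(b-a) * integral from a to b of f(x) dx
First compute the integral of 8x + 13:
F(x) = 4x^2 + 13x
F(9) = 4 * 81 + 13 * 9 = 441
F(3) = 4 * 9 + 13 * 3 = 75
Integral = 441 - 75 = 366
Average = 366 / (9 - 3) = 366 / 6
= 61 = 61.00

61.00


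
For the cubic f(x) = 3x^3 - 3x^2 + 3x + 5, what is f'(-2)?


Differentiate f(x) = 3x^3 - 3x^2 + 3x + 5 term by term:
f'(x) = 9x^2 - 6x + 3
Substitute x = -2:
f'(-2) = 9 * (-2)^2 - 6 * (-2) + 3
= 36 + 12 + 3
= 51

51


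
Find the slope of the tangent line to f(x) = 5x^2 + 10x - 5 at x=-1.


The slope of the tangent line equals f'(x) at the point.
f(x) = 5x^2 + 10x - 5
f'(x) = 10x + 10
At x = -1:
f'(-1) = 10 * (-1) + 10
= -10 + 10
= 0

0


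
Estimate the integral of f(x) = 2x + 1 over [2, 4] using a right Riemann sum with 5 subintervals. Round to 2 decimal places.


Right Riemann sum uses right endpoints of each subinterval.
Interval: [2, 4], n = 5
dx = (4 - 2) / 5 = 2/5
Right endpoints: [12/5, 14/5, 16/5, 18/5, 4]
f values: [29/5, 33/5, 37/5, 41/5, 9]
Sum = dx * (sum of f values)
= 2/5 * 37
= 74/5 = 14.80

14.80


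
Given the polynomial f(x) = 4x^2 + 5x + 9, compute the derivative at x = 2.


Differentiate term by term using power and sum rules:
f(x) = 4x^2 + 5x + 9
f'(x) = 8x + 5
Substitute x = 2:
f'(2) = 8 * 2 + 5
= 16 + 5
= 21

21


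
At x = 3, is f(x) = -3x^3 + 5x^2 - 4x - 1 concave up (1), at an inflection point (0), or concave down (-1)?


Concavity is determined by the sign of f''(x).
f(x) = -3x^3 + 5x^2 - 4x - 1
f'(x) = -9x^2 + 10x - 4
f''(x) = -18x + 10
f''(3) = -18 * 3 + 10
= -54 + 10
= -44
Since f''(3) < 0, the function is concave down (-1)

-1


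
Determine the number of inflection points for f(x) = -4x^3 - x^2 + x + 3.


Inflection points occur where f''(x) = 0 and concavity changes.
f(x) = -4x^3 - x^2 + x + 3
f'(x) = -12x^2 - 2x + 1
f''(x) = -24x - 2
Set f''(x) = 0:
-24x - 2 = 0
x = 2 / (-24) = -1/12
Since f''(x) is linear (degree 1), it changes sign at this point.
Therefore there is exactly 1 inflection point.

1


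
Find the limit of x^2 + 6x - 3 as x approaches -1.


Since polynomials are continuous, we use direct substitution.
lim(x->-1) of x^2 + 6x - 3
= 1 * (-1)^2 + 6 * (-1) - 3
= 1 - 6 - 3
= -8

-8


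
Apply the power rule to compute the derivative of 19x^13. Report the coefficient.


We apply the power rule: d/dx [ax^n] = a*n * x^(n-1)
d/dx [19x^13]
= 19 * 13 * x^(13-1)
= 247x^12
The coefficient is 247

247


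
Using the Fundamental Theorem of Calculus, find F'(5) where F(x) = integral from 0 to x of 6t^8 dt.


By the Fundamental Theorem of Calculus (Part 1):
If F(x) = integral from 0 to x of f(t) dt, then F'(x) = f(x)
Here f(t) = 6t^8
So F'(x) = 6x^8
Evaluate at x = 5:
F'(5) = 6 * 5^8
= 6 * 390625
= 2343750

2343750


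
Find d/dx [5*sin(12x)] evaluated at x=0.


Apply the chain rule to differentiate 5*sin(12x):
d/dx [5*sin(12x)]
= 5 * cos(12x) * d/dx(12x)
= 5 * 12 * cos(12x)
= 60 * cos(12x)
Evaluate at x = 0:
= 60 * cos(0)
= 60 * 1
= 60

60


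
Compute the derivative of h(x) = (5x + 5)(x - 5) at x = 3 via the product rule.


Let u(x) = 5x + 5 and v(x) = x - 5
u'(x) = 5
v'(x) = 1
Product rule: h'(x) = u'(x)*v(x) + u(x)*v'(x)
= 5 * (x - 5) + (5x + 5) * 1
At x = 3:
u(3) = 5 * 3 + 5 = 20
v(3) = 1 * 3 - 5 = -2
h'(3) = 5 * (-2) + 20 * 1
= -10 + 20
= 10

10


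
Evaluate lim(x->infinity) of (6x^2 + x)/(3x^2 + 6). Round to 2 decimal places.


For limits at infinity with equal-degree polynomials,
we compare leading coefficients.
Numerator leading term: 6x^2
Denominator leading term: 3x^2
Divide both by x^2:
lim = (6 + 1/x) / (3 + 6/x^2)
As x -> infinity, the 1/x and 1/x^2 terms vanish:
= 6/3 = 2 = 2.00

2.00


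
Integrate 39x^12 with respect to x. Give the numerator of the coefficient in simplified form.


Apply the power rule for integration:
integral of ax^n dx = a/(n+1) * x^(n+1) + C
integral of 39x^12 dx
= 39/13 * x^13 + C
= 3 * x^13 + C
The coefficient in lowest terms is 3 = 3/1, so its numerator is 3

3


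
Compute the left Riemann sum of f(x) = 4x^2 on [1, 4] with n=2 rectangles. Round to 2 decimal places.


Left Riemann sum uses left endpoints of each subinterval.
Interval: [1, 4], n = 2
dx = (4 - 1) / 2 = 3/2
Left endpoints: [1, 5/2]
f values: [4, 25]
Sum = dx * (sum of f values)
= 3/2 * 29
= 87/2 = 43.50

43.50


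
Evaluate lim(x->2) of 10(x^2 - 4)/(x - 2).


Direct substitution gives 0/0, so we factor the numerator.
Factor: 10(x^2 - 4) = 10 * (x - 2)(x + 2)
Cancel the common factor (x - 2):
10(x^2 - 4)/(x - 2) = 10 * (x + 2)
Now substitute x = 2:
= 10 * (2 + 2) = 40

40


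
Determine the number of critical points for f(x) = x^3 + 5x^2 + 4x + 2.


Find where f'(x) = 0:
f(x) = x^3 + 5x^2 + 4x + 2
f'(x) = 3x^2 + 10x + 4
This is a quadratic in x. Use the discriminant to count real roots.
Discriminant = (10)^2 - 4 * 3 * 4
= 100 - 48
= 52
Since discriminant > 0, f'(x) = 0 has 2 real solutions.
Number of critical points: 2

2


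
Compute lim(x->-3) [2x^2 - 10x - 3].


Since polynomials are continuous, we use direct substitution.
lim(x->-3) of 2x^2 - 10x - 3
= 2 * (-3)^2 - 10 * (-3) - 3
= 18 + 30 - 3
= 45

45


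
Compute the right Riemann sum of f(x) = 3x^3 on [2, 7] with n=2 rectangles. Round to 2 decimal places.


Right Riemann sum uses right endpoints of each subinterval.
Interval: [2, 7], n = 2
dx = (7 - 2) / 2 = 5/2
Right endpoints: [9/2, 7]
f values: [2187/8, 1029]
Sum = dx * (sum of f values)
= 5/2 * 10419/8
= 52095/16 ≈ 3255.94

3255.94


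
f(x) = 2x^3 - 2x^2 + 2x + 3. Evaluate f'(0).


Differentiate f(x) = 2x^3 - 2x^2 + 2x + 3 term by term:
f'(x) = 6x^2 - 4x + 2
Substitute x = 0:
f'(0) = 6 * 0^2 - 4 * 0 + 2
= 0 + 0 + 2
= 2

2


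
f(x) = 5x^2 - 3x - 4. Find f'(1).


Differentiate term by term using power and sum rules:
f(x) = 5x^2 - 3x - 4
f'(x) = 10x - 3
Substitute x = 1:
f'(1) = 10 * 1 - 3
= 10 - 3
= 7

7


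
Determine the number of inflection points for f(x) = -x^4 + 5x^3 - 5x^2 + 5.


Inflection points occur where f''(x) = 0 and concavity changes.
f(x) = -x^4 + 5x^3 - 5x^2 + 5
f'(x) = -4x^3 + 15x^2 - 10x
f''(x) = -12x^2 + 30x - 10
This is a quadratic in x. Use the discriminant to count real roots.
Discriminant = (30)^2 - 4 * (-12) * (-10)
= 900 - 480
= 420
Since discriminant > 0, f''(x) = 0 has 2 distinct real solutions.
A quadratic with two distinct real roots changes sign at each root, so concavity changes at both.
Number of inflection points: 2

2


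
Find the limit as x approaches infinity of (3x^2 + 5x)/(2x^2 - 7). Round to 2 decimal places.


For limits at infinity with equal-degree polynomials,
we compare leading coefficients.
Numerator leading term: 3x^2
Denominator leading term: 2x^2
Divide both by x^2:
lim = (3 + 5/x) / (2 - 7/x^2)
As x -> infinity, the 1/x and 1/x^2 terms vanish:
= 3/2 = 1.50

1.50


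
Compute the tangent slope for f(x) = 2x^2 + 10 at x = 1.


The slope of the tangent line equals f'(x) at the point.
f(x) = 2x^2 + 10
f'(x) = 4x
At x = 1:
f'(1) = 4 * 1 + 0
= 4 + 0
= 4

4


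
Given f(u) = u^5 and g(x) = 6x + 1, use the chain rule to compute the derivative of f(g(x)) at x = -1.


Using the chain rule: (f(g(x)))' = f'(g(x)) * g'(x)
First, find g(-1):
g(-1) = 6 * (-1) + 1 = -5
Next, f'(u) = 5u^4
And g'(x) = 6
So f'(g(-1)) * g'(-1)
= 5 * (-5)^4 * 6
= 5 * 625 * 6
= 18750

18750


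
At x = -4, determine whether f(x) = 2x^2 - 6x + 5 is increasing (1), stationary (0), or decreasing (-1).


Compute f'(x) to determine behavior:
f'(x) = 4x - 6
f'(-4) = 4 * (-4) - 6
= -16 - 6
= -22
Since f'(-4) < 0, the function is decreasing (-1)

-1


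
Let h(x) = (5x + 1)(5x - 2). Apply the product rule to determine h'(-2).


Let u(x) = 5x + 1 and v(x) = 5x - 2
u'(x) = 5
v'(x) = 5
Product rule: h'(x) = u'(x)*v(x) + u(x)*v'(x)
= 5 * (5x - 2) + (5x + 1) * 5
At x = -2:
u(-2) = 5 * (-2) + 1 = -9
v(-2) = 5 * (-2) - 2 = -12
h'(-2) = 5 * (-12) + (-9) * 5
= -60 - 45
= -105

-105


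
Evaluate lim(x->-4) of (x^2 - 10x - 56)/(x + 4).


Direct substitution gives 0/0, so we factor the numerator.
Factor: (x^2 - 10x - 56) = (x + 4)(x - 14)
Cancel the common factor (x + 4):
(x^2 - 10x - 56)/(x + 4) = (x - 14)
Now substitute x = -4:
= (-4) - (14) = -18

-18


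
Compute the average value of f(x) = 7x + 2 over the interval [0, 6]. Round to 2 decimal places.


Average value = 1/(b-a) * integral from a to b of f(x) dx
First compute the integral of 7x + 2:
F(x) = (7/2)x^2 + 2x
F(6) = 7/2 * 36 + 2 * 6 = 138
F(0) = 7/2 * 0 + 2 * 0 = 0
Integral = 138 - 0 = 138
Average = 138 / (6 - 0) = 138 / 6
= 23 = 23.00

23.00


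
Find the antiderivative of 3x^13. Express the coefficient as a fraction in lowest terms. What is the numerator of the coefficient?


Apply the power rule for integration:
integral of ax^n dx = a/(n+1) * x^(n+1) + C
integral of 3x^13 dx
= 3/14 * x^14 + C
The coefficient in lowest terms is 3/14, and its numerator is 3

3


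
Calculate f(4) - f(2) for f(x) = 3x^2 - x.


Net change = f(b) - f(a)
f(x) = 3x^2 - x
Compute f(4):
f(4) = 3 * 4^2 - 1 * 4 + 0
= 48 - 4 + 0
= 44
Compute f(2):
f(2) = 3 * 2^2 - 1 * 2 + 0
= 12 - 2 + 0
= 10
Net change = 44 - 10 = 34

34


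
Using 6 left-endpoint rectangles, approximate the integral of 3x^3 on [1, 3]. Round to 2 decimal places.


Left Riemann sum uses left endpoints of each subinterval.
Interval: [1, 3], n = 6
dx = (3 - 1) / 6 = 1/3
Left endpoints: [1, 4/3, 5/3, 2, 7/3, 8/3]
f values: [3, 64/9, 125/9, 24, 343/9, 512/9]
Sum = dx * (sum of f values)
= 1/3 * 143
= 143/3 ≈ 47.67

47.67


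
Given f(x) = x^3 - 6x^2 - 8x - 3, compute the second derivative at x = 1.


First derivative:
f'(x) = 3x^2 - 12x - 8
Second derivative:
f''(x) = 6x - 12
Substitute x = 1:
f''(1) = 6 * 1 - 12
= 6 - 12
= -6

-6


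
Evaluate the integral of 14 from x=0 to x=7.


The integral of a constant k over [a, b] equals k * (b - a).
integral from 0 to 7 of 14 dx
= 14 * (7 - 0)
= 14 * 7
= 98

98


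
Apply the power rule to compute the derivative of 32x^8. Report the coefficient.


We apply the power rule: d/dx [ax^n] = a*n * x^(n-1)
d/dx [32x^8]
= 32 * 8 * x^(8-1)
= 256x^7
The coefficient is 256

256


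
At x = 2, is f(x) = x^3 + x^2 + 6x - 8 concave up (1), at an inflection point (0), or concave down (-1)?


Concavity is determined by the sign of f''(x).
f(x) = x^3 + x^2 + 6x - 8
f'(x) = 3x^2 + 2x + 6
f''(x) = 6x + 2
f''(2) = 6 * 2 + 2
= 12 + 2
= 14
Since f''(2) > 0, the function is concave up (1)

1


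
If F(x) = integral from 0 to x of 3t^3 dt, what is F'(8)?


By the Fundamental Theorem of Calculus (Part 1):
If F(x) = integral from 0 to x of f(t) dt, then F'(x) = f(x)
Here f(t) = 3t^3
So F'(x) = 3x^3
Evaluate at x = 8:
F'(8) = 3 * 8^3
= 3 * 512
= 1536

1536


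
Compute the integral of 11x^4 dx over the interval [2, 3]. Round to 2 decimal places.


Find the antiderivative of 11x^4:
F(x) = 11/5 * x^5
Apply the Fundamental Theorem of Calculus:
F(3) - F(2)
= 11/5 * 3^5 - 11/5 * 2^5
= 11/5 * (243 - 32)
= 11/5 * 211
= 2321/5 = 464.20

464.20


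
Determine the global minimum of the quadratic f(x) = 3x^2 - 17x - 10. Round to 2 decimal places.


For a quadratic f(x) = ax^2 + bx + c with a > 0, the minimum is at the vertex.
Vertex x-coordinate: x = -b/(2a)
x = -(-17) / (2 * 3)
x = 17/6
Substitute back to find the minimum value:
f(17/6) = 3 * (17/6)^2 - 17 * (17/6) - 10
= 289/12 - 289/6 - 10
= -409/12 ≈ -34.08

-34.08


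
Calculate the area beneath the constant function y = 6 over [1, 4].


The area under a constant function y = 6 is a rectangle.
Width = 4 - 1 = 3
Height = 6
Area = width * height
= 3 * 6
= 18

18


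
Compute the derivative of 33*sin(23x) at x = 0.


Apply the chain rule to differentiate 33*sin(23x):
d/dx [33*sin(23x)]
= 33 * cos(23x) * d/dx(23x)
= 33 * 23 * cos(23x)
= 759 * cos(23x)
Evaluate at x = 0:
= 759 * cos(0)
= 759 * 1
= 759

759


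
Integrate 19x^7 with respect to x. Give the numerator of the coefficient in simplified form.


Apply the power rule for integration:
integral of ax^n dx = a/(n+1) * x^(n+1) + C
integral of 19x^7 dx
= 19/8 * x^8 + C
The coefficient in lowest terms is 19/8, and its numerator is 19

19


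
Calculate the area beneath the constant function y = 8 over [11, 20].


The area under a constant function y = 8 is a rectangle.
Width = 20 - 11 = 9
Height = 8
Area = width * height
= 9 * 8
= 72

72


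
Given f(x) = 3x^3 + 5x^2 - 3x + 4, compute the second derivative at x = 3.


First derivative:
f'(x) = 9x^2 + 10x - 3
Second derivative:
f''(x) = 18x + 10
Substitute x = 3:
f''(3) = 18 * 3 + 10
= 54 + 10
= 64

64


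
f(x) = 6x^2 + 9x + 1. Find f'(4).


Differentiate term by term using power and sum rules:
f(x) = 6x^2 + 9x + 1
f'(x) = 12x + 9
Substitute x = 4:
f'(4) = 12 * 4 + 9
= 48 + 9
= 57

57


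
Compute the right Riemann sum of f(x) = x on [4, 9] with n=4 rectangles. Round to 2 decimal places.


Right Riemann sum uses right endpoints of each subinterval.
Interval: [4, 9], n = 4
dx = (9 - 4) / 4 = 5/4
Right endpoints: [21/4, 13/2, 31/4, 9]
f values: [21/4, 13/2, 31/4, 9]
Sum = dx * (sum of f values)
= 5/4 * 57/2
= 285/8 ≈ 35.63

35.63


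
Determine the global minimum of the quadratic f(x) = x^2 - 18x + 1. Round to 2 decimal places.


For a quadratic f(x) = ax^2 + bx + c with a > 0, the minimum is at the vertex.
Vertex x-coordinate: x = -b/(2a)
x = -(-18) / (2 * 1)
x = 18/2 = 9
Substitute back to find the minimum value:
f(9) = 1 * 9^2 - 18 * 9 + 1
= 81 - 162 + 1
= -80 = -80.00

-80.00


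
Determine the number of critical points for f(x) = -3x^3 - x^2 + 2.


Find where f'(x) = 0:
f(x) = -3x^3 - x^2 + 2
f'(x) = -9x^2 - 2x
This is a quadratic in x. Use the discriminant to count real roots.
Discriminant = (-2)^2 - 4 * (-9) * 0
= 4 - 0
= 4
Since discriminant > 0, f'(x) = 0 has 2 real solutions.
Number of critical points: 2

2


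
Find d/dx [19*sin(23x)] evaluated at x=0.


Apply the chain rule to differentiate 19*sin(23x):
d/dx [19*sin(23x)]
= 19 * cos(23x) * d/dx(23x)
= 19 * 23 * cos(23x)
= 437 * cos(23x)
Evaluate at x = 0:
= 437 * cos(0)
= 437 * 1
= 437

437


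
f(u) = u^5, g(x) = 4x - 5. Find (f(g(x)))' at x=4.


Using the chain rule: (f(g(x)))' = f'(g(x)) * g'(x)
First, find g(4):
g(4) = 4 * 4 - 5 = 11
Next, f'(u) = 5u^4
And g'(x) = 4
So f'(g(4)) * g'(4)
= 5 * 11^4 * 4
= 5 * 14641 * 4
= 292820

292820


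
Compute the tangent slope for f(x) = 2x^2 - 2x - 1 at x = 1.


The slope of the tangent line equals f'(x) at the point.
f(x) = 2x^2 - 2x - 1
f'(x) = 4x - 2
At x = 1:
f'(1) = 4 * 1 - 2
= 4 - 2
= 2

2


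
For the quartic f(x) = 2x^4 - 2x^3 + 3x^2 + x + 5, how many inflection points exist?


Inflection points occur where f''(x) = 0 and concavity changes.
f(x) = 2x^4 - 2x^3 + 3x^2 + x + 5
f'(x) = 8x^3 - 6x^2 + 6x + 1
f''(x) = 24x^2 - 12x + 6
This is a quadratic in x. Use the discriminant to count real roots.
Discriminant = (-12)^2 - 4 * 24 * 6
= 144 - 576
= -432
Since discriminant < 0, f''(x) = 0 has no real solutions.
Number of inflection points: 0

0


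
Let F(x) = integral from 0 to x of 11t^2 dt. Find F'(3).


By the Fundamental Theorem of Calculus (Part 1):
If F(x) = integral from 0 to x of f(t) dt, then F'(x) = f(x)
Here f(t) = 11t^2
So F'(x) = 11x^2
Evaluate at x = 3:
F'(3) = 11 * 3^2
= 11 * 9
= 99

99


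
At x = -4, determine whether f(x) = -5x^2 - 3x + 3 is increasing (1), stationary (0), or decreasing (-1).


Compute f'(x) to determine behavior:
f'(x) = -10x - 3
f'(-4) = -10 * (-4) - 3
= 40 - 3
= 37
Since f'(-4) > 0, the function is increasing (1)

1


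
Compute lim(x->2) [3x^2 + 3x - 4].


Since polynomials are continuous, we use direct substitution.
lim(x->2) of 3x^2 + 3x - 4
= 3 * 2^2 + 3 * 2 - 4
= 12 + 6 - 4
= 14

14


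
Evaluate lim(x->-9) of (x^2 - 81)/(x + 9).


Direct substitution gives 0/0, so we factor the numerator.
Factor: (x^2 - 81) = (x + 9)(x - 9)
Cancel the common factor (x + 9):
(x^2 - 81)/(x + 9) = (x - 9)
Now substitute x = -9:
= (-9) - (9) = -18

-18


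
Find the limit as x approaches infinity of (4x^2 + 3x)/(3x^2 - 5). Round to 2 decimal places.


For limits at infinity with equal-degree polynomials,
we compare leading coefficients.
Numerator leading term: 4x^2
Denominator leading term: 3x^2
Divide both by x^2:
lim = (4 + 3/x) / (3 - 5/x^2)
As x -> infinity, the 1/x and 1/x^2 terms vanish:
= 4/3 ≈ 1.33

1.33


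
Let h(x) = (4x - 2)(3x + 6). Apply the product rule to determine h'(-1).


Let u(x) = 4x - 2 and v(x) = 3x + 6
u'(x) = 4
v'(x) = 3
Product rule: h'(x) = u'(x)*v(x) + u(x)*v'(x)
= 4 * (3x + 6) + (4x - 2) * 3
At x = -1:
u(-1) = 4 * (-1) - 2 = -6
v(-1) = 3 * (-1) + 6 = 3
h'(-1) = 4 * 3 + (-6) * 3
= 12 - 18
= -6

-6


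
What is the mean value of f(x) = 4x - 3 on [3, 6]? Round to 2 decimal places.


Average value = 1/(b-a) * integral from a to b of f(x) dx
First compute the integral of 4x - 3:
F(x) = 2x^2 - 3x
F(6) = 2 * 36 - 3 * 6 = 54
F(3) = 2 * 9 - 3 * 3 = 9
Integral = 54 - 9 = 45
Average = 45 / (6 - 3) = 45 / 3
= 15 = 15.00

15.00


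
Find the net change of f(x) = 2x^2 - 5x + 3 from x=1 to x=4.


Net change = f(b) - f(a)
f(x) = 2x^2 - 5x + 3
Compute f(4):
f(4) = 2 * 4^2 - 5 * 4 + 3
= 32 - 20 + 3
= 15
Compute f(1):
f(1) = 2 * 1^2 - 5 * 1 + 3
= 2 - 5 + 3
= 0
Net change = 15 - 0 = 15

15


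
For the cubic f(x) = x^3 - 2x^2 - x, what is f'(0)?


Differentiate f(x) = x^3 - 2x^2 - x term by term:
f'(x) = 3x^2 - 4x - 1
Substitute x = 0:
f'(0) = 3 * 0^2 - 4 * 0 - 1
= 0 + 0 - 1
= -1

-1


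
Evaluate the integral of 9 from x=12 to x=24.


The integral of a constant k over [a, b] equals k * (b - a).
integral from 12 to 24 of 9 dx
= 9 * (24 - 12)
= 9 * 12
= 108

108


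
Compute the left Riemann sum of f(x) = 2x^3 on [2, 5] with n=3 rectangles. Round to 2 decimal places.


Left Riemann sum uses left endpoints of each subinterval.
Interval: [2, 5], n = 3
dx = (5 - 2) / 3 = 1
Left endpoints: [2, 3, 4]
f values: [16, 54, 128]
Sum = dx * (sum of f values)
= 1 * 198
= 198 = 198.00

198.00


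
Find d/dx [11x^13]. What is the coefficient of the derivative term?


We apply the power rule: d/dx [ax^n] = a*n * x^(n-1)
d/dx [11x^13]
= 11 * 13 * x^(13-1)
= 143x^12
The coefficient is 143

143


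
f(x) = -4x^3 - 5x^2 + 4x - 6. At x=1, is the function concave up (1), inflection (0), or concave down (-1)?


Concavity is determined by the sign of f''(x).
f(x) = -4x^3 - 5x^2 + 4x - 6
f'(x) = -12x^2 - 10x + 4
f''(x) = -24x - 10
f''(1) = -24 * 1 - 10
= -24 - 10
= -34
Since f''(1) < 0, the function is concave down (-1)

-1


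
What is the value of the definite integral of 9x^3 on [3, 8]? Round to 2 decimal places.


Find the antiderivative of 9x^3:
F(x) = 9/4 * x^4
Apply the Fundamental Theorem of Calculus:
F(8) - F(3)
= 9/4 * 8^4 - 9/4 * 3^4
= 9/4 * (4096 - 81)
= 9/4 * 4015
= 36135/4 = 9033.75

9033.75


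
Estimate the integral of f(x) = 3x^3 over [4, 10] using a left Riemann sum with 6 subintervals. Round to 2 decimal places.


Left Riemann sum uses left endpoints of each subinterval.
Interval: [4, 10], n = 6
dx = (10 - 4) / 6 = 1
Left endpoints: [4, 5, 6, 7, 8, 9]
f values: [192, 375, 648, 1029, 1536, 2187]
Sum = dx * (sum of f values)
= 1 * 5967
= 5967 = 5967.00

5967.00


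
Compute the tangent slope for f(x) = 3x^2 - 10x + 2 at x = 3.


The slope of the tangent line equals f'(x) at the point.
f(x) = 3x^2 - 10x + 2
f'(x) = 6x - 10
At x = 3:
f'(3) = 6 * 3 - 10
= 18 - 10
= 8

8


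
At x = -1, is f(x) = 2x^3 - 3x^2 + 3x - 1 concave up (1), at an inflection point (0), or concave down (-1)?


Concavity is determined by the sign of f''(x).
f(x) = 2x^3 - 3x^2 + 3x - 1
f'(x) = 6x^2 - 6x + 3
f''(x) = 12x - 6
f''(-1) = 12 * (-1) - 6
= -12 - 6
= -18
Since f''(-1) < 0, the function is concave down (-1)

-1


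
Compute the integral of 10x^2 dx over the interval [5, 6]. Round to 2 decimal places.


Find the antiderivative of 10x^2:
F(x) = 10/3 * x^3
Apply the Fundamental Theorem of Calculus:
F(6) - F(5)
= 10/3 * 6^3 - 10/3 * 5^3
= 10/3 * (216 - 125)
= 10/3 * 91
= 910/3 ≈ 303.33

303.33


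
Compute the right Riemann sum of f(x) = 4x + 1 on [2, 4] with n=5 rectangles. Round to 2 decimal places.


Right Riemann sum uses right endpoints of each subinterval.
Interval: [2, 4], n = 5
dx = (4 - 2) / 5 = 2/5
Right endpoints: [12/5, 14/5, 16/5, 18/5, 4]
f values: [53/5, 61/5, 69/5, 77/5, 17]
Sum = dx * (sum of f values)
= 2/5 * 69
= 138/5 = 27.60

27.60


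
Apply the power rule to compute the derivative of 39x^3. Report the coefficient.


We apply the power rule: d/dx [ax^n] = a*n * x^(n-1)
d/dx [39x^3]
= 39 * 3 * x^(3-1)
= 117x^2
The coefficient is 117

117


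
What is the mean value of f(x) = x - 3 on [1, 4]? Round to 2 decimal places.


Average value = 1/(b-a) * integral from a to b of f(x) dx
First compute the integral of x - 3:
F(x) = (1/2)x^2 - 3x
F(4) = 1/2 * 16 - 3 * 4 = -4
F(1) = 1/2 * 1 - 3 * 1 = -5/2
Integral = -4 - (-5/2) = -3/2
Average = (-3/2) / (4 - 1) = (-3/2) / 3
= -1/2 = -0.50

-0.50


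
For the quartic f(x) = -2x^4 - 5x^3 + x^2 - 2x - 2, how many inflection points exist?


Inflection points occur where f''(x) = 0 and concavity changes.
f(x) = -2x^4 - 5x^3 + x^2 - 2x - 2
f'(x) = -8x^3 - 15x^2 + 2x - 2
f''(x) = -24x^2 - 30x + 2
This is a quadratic in x. Use the discriminant to count real roots.
Discriminant = (-30)^2 - 4 * (-24) * 2
= 900 - (-192)
= 1092
Since discriminant > 0, f''(x) = 0 has 2 distinct real solutions.
A quadratic with two distinct real roots changes sign at each root, so concavity changes at both.
Number of inflection points: 2

2


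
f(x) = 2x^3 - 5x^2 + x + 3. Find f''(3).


First derivative:
f'(x) = 6x^2 - 10x + 1
Second derivative:
f''(x) = 12x - 10
Substitute x = 3:
f''(3) = 12 * 3 - 10
= 36 - 10
= 26

26


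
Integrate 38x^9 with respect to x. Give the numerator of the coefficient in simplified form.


Apply the power rule for integration:
integral of ax^n dx = a/(n+1) * x^(n+1) + C
integral of 38x^9 dx
= 38/10 * x^10 + C
= 19/5 * x^10 + C
The coefficient in lowest terms is 19/5, and its numerator is 19

19


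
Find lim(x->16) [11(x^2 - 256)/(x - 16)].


Direct substitution gives 0/0, so we factor the numerator.
Factor: 11(x^2 - 256) = 11 * (x - 16)(x + 16)
Cancel the common factor (x - 16):
11(x^2 - 256)/(x - 16) = 11 * (x + 16)
Now substitute x = 16:
= 11 * (16 + 16) = 352

352


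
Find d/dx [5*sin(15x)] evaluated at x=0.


Apply the chain rule to differentiate 5*sin(15x):
d/dx [5*sin(15x)]
= 5 * cos(15x) * d/dx(15x)
= 5 * 15 * cos(15x)
= 75 * cos(15x)
Evaluate at x = 0:
= 75 * cos(0)
= 75 * 1
= 75

75


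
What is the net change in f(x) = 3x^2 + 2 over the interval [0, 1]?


Net change = f(b) - f(a)
f(x) = 3x^2 + 2
Compute f(1):
f(1) = 3 * 1^2 + 0 * 1 + 2
= 3 + 0 + 2
= 5
Compute f(0):
f(0) = 3 * 0^2 + 0 * 0 + 2
= 0 + 0 + 2
= 2
Net change = 5 - 2 = 3

3


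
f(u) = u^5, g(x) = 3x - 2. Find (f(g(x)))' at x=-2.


Using the chain rule: (f(g(x)))' = f'(g(x)) * g'(x)
First, find g(-2):
g(-2) = 3 * (-2) - 2 = -8
Next, f'(u) = 5u^4
And g'(x) = 3
So f'(g(-2)) * g'(-2)
= 5 * (-8)^4 * 3
= 5 * 4096 * 3
= 61440

61440


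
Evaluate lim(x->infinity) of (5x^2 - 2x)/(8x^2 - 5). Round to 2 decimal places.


For limits at infinity with equal-degree polynomials,
we compare leading coefficients.
Numerator leading term: 5x^2
Denominator leading term: 8x^2
Divide both by x^2:
lim = (5 - 2/x) / (8 - 5/x^2)
As x -> infinity, the 1/x and 1/x^2 terms vanish:
= 5/8 ≈ 0.63

0.63


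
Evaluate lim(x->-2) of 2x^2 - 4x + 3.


Since polynomials are continuous, we use direct substitution.
lim(x->-2) of 2x^2 - 4x + 3
= 2 * (-2)^2 - 4 * (-2) + 3
= 8 + 8 + 3
= 19

19


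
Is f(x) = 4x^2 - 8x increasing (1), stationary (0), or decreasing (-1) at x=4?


Compute f'(x) to determine behavior:
f'(x) = 8x - 8
f'(4) = 8 * 4 - 8
= 32 - 8
= 24
Since f'(4) > 0, the function is increasing (1)

1


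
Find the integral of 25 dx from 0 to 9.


The integral of a constant k over [a, b] equals k * (b - a).
integral from 0 to 9 of 25 dx
= 25 * (9 - 0)
= 25 * 9
= 225

225


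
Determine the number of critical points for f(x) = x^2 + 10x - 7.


Find where f'(x) = 0:
f'(x) = 2x + 10
Set f'(x) = 0:
2x + 10 = 0
x = -10 / 2 = -5
This is a linear equation in x, so there is exactly one solution.
Number of critical points: 1

1


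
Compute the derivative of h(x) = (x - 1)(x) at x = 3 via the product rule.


Let u(x) = x - 1 and v(x) = x
u'(x) = 1
v'(x) = 1
Product rule: h'(x) = u'(x)*v(x) + u(x)*v'(x)
= 1 * (x) + (x - 1) * 1
At x = 3:
u(3) = 1 * 3 - 1 = 2
v(3) = 1 * 3 + 0 = 3
h'(3) = 1 * 3 + 2 * 1
= 3 + 2
= 5

5


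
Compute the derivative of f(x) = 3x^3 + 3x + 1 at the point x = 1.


Differentiate f(x) = 3x^3 + 3x + 1 term by term:
f'(x) = 9x^2 + 3
Substitute x = 1:
f'(1) = 9 * 1^2 + 0 * 1 + 3
= 9 + 0 + 3
= 12

12


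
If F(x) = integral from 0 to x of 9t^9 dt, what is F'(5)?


By the Fundamental Theorem of Calculus (Part 1):
If F(x) = integral from 0 to x of f(t) dt, then F'(x) = f(x)
Here f(t) = 9t^9
So F'(x) = 9x^9
Evaluate at x = 5:
F'(5) = 9 * 5^9
= 9 * 1953125
= 17578125

17578125


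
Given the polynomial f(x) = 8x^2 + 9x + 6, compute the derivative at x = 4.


Differentiate term by term using power and sum rules:
f(x) = 8x^2 + 9x + 6
f'(x) = 16x + 9
Substitute x = 4:
f'(4) = 16 * 4 + 9
= 64 + 9
= 73

73


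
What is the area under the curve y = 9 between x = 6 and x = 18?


The area under a constant function y = 9 is a rectangle.
Width = 18 - 6 = 12
Height = 9
Area = width * height
= 12 * 9
= 108

108


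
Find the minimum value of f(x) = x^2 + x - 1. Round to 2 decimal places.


For a quadratic f(x) = ax^2 + bx + c with a > 0, the minimum is at the vertex.
Vertex x-coordinate: x = -b/(2a)
x = -(1) / (2 * 1)
x = -1/2
Substitute back to find the minimum value:
f(-1/2) = 1 * (-1/2)^2 + 1 * (-1/2) - 1
= 1/4 - 1/2 - 1
= -5/4 = -1.25

-1.25


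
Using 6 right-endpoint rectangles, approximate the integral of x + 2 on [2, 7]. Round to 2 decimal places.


Right Riemann sum uses right endpoints of each subinterval.
Interval: [2, 7], n = 6
dx = (7 - 2) / 6 = 5/6
Right endpoints: [17/6, 11/3, 9/2, 16/3, 37/6, 7]
f values: [29/6, 17/3, 13/2, 22/3, 49/6, 9]
Sum = dx * (sum of f values)
= 5/6 * 83/2
= 415/12 ≈ 34.58

34.58


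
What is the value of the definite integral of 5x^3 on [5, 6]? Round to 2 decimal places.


Find the antiderivative of 5x^3:
F(x) = 5/4 * x^4
Apply the Fundamental Theorem of Calculus:
F(6) - F(5)
= 5/4 * 6^4 - 5/4 * 5^4
= 5/4 * (1296 - 625)
= 5/4 * 671
= 3355/4 = 838.75

838.75


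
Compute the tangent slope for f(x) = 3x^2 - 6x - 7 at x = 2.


The slope of the tangent line equals f'(x) at the point.
f(x) = 3x^2 - 6x - 7
f'(x) = 6x - 6
At x = 2:
f'(2) = 6 * 2 - 6
= 12 - 6
= 6

6


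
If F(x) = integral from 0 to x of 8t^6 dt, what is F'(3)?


By the Fundamental Theorem of Calculus (Part 1):
If F(x) = integral from 0 to x of f(t) dt, then F'(x) = f(x)
Here f(t) = 8t^6
So F'(x) = 8x^6
Evaluate at x = 3:
F'(3) = 8 * 3^6
= 8 * 729
= 5832

5832


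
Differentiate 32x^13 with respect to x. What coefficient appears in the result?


We apply the power rule: d/dx [ax^n] = a*n * x^(n-1)
d/dx [32x^13]
= 32 * 13 * x^(13-1)
= 416x^12
The coefficient is 416

416


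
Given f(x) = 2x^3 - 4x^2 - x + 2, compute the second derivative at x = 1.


First derivative:
f'(x) = 6x^2 - 8x - 1
Second derivative:
f''(x) = 12x - 8
Substitute x = 1:
f''(1) = 12 * 1 - 8
= 12 - 8
= 4

4


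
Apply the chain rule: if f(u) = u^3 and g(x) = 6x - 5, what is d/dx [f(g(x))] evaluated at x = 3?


Using the chain rule: (f(g(x)))' = f'(g(x)) * g'(x)
First, find g(3):
g(3) = 6 * 3 - 5 = 13
Next, f'(u) = 3u^2
And g'(x) = 6
So f'(g(3)) * g'(3)
= 3 * 13^2 * 6
= 3 * 169 * 6
= 3042

3042


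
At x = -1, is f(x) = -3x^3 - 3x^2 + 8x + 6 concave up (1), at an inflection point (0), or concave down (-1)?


Concavity is determined by the sign of f''(x).
f(x) = -3x^3 - 3x^2 + 8x + 6
f'(x) = -9x^2 - 6x + 8
f''(x) = -18x - 6
f''(-1) = -18 * (-1) - 6
= 18 - 6
= 12
Since f''(-1) > 0, the function is concave up (1)

1


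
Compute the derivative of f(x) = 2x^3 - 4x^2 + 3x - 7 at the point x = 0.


Differentiate f(x) = 2x^3 - 4x^2 + 3x - 7 term by term:
f'(x) = 6x^2 - 8x + 3
Substitute x = 0:
f'(0) = 6 * 0^2 - 8 * 0 + 3
= 0 + 0 + 3
= 3

3


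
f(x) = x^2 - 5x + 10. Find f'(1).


Differentiate term by term using power and sum rules:
f(x) = x^2 - 5x + 10
f'(x) = 2x - 5
Substitute x = 1:
f'(1) = 2 * 1 - 5
= 2 - 5
= -3

-3


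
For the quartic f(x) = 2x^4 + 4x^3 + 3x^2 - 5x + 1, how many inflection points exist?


Inflection points occur where f''(x) = 0 and concavity changes.
f(x) = 2x^4 + 4x^3 + 3x^2 - 5x + 1
f'(x) = 8x^3 + 12x^2 + 6x - 5
f''(x) = 24x^2 + 24x + 6
This is a quadratic in x. Use the discriminant to count real roots.
Discriminant = (24)^2 - 4 * 24 * 6
= 576 - 576
= 0
Since discriminant = 0, f''(x) = 0 has a single repeated root.
At a repeated root the quadratic f''(x) touches zero but does not change sign, so concavity does not change.
Number of inflection points: 0

0


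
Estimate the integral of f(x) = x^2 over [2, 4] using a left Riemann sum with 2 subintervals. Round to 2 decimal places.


Left Riemann sum uses left endpoints of each subinterval.
Interval: [2, 4], n = 2
dx = (4 - 2) / 2 = 1
Left endpoints: [2, 3]
f values: [4, 9]
Sum = dx * (sum of f values)
= 1 * 13
= 13 = 13.00

13.00


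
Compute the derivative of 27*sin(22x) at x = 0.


Apply the chain rule to differentiate 27*sin(22x):
d/dx [27*sin(22x)]
= 27 * cos(22x) * d/dx(22x)
= 27 * 22 * cos(22x)
= 594 * cos(22x)
Evaluate at x = 0:
= 594 * cos(0)
= 594 * 1
= 594

594


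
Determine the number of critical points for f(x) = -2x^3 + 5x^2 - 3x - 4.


Find where f'(x) = 0:
f(x) = -2x^3 + 5x^2 - 3x - 4
f'(x) = -6x^2 + 10x - 3
This is a quadratic in x. Use the discriminant to count real roots.
Discriminant = (10)^2 - 4 * (-6) * (-3)
= 100 - 72
= 28
Since discriminant > 0, f'(x) = 0 has 2 real solutions.
Number of critical points: 2

2


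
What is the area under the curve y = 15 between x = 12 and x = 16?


The area under a constant function y = 15 is a rectangle.
Width = 16 - 12 = 4
Height = 15
Area = width * height
= 4 * 15
= 60

60


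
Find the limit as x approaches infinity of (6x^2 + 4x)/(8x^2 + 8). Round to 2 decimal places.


For limits at infinity with equal-degree polynomials,
we compare leading coefficients.
Numerator leading term: 6x^2
Denominator leading term: 8x^2
Divide both by x^2:
lim = (6 + 4/x) / (8 + 8/x^2)
As x -> infinity, the 1/x and 1/x^2 terms vanish:
= 6/8 = 3/4 = 0.75

0.75


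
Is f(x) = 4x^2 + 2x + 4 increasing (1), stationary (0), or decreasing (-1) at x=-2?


Compute f'(x) to determine behavior:
f'(x) = 8x + 2
f'(-2) = 8 * (-2) + 2
= -16 + 2
= -14
Since f'(-2) < 0, the function is decreasing (-1)

-1


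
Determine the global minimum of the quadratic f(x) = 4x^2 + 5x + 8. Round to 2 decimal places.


For a quadratic f(x) = ax^2 + bx + c with a > 0, the minimum is at the vertex.
Vertex x-coordinate: x = -b/(2a)
x = -(5) / (2 * 4)
x = -5/8
Substitute back to find the minimum value:
f(-5/8) = 4 * (-5/8)^2 + 5 * (-5/8) + 8
= 25/16 - 25/8 + 8
= 103/16 ≈ 6.44

6.44


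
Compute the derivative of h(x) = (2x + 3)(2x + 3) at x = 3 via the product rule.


Let u(x) = 2x + 3 and v(x) = 2x + 3
u'(x) = 2
v'(x) = 2
Product rule: h'(x) = u'(x)*v(x) + u(x)*v'(x)
= 2 * (2x + 3) + (2x + 3) * 2
At x = 3:
u(3) = 2 * 3 + 3 = 9
v(3) = 2 * 3 + 3 = 9
h'(3) = 2 * 9 + 9 * 2
= 18 + 18
= 36

36


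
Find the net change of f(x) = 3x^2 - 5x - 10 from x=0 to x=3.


Net change = f(b) - f(a)
f(x) = 3x^2 - 5x - 10
Compute f(3):
f(3) = 3 * 3^2 - 5 * 3 - 10
= 27 - 15 - 10
= 2
Compute f(0):
f(0) = 3 * 0^2 - 5 * 0 - 10
= 0 + 0 - 10
= -10
Net change = 2 - (-10) = 12

12


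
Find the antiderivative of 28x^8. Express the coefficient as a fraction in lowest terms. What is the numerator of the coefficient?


Apply the power rule for integration:
integral of ax^n dx = a/(n+1) * x^(n+1) + C
integral of 28x^8 dx
= 28/9 * x^9 + C
The coefficient in lowest terms is 28/9, and its numerator is 28

28


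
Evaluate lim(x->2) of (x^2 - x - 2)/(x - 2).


Direct substitution gives 0/0, so we factor the numerator.
Factor: (x^2 - x - 2) = (x - 2)(x + 1)
Cancel the common factor (x - 2):
(x^2 - x - 2)/(x - 2) = (x + 1)
Now substitute x = 2:
= (2) - (-1) = 3

3


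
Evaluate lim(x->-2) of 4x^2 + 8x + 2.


Since polynomials are continuous, we use direct substitution.
lim(x->-2) of 4x^2 + 8x + 2
= 4 * (-2)^2 + 8 * (-2) + 2
= 16 - 16 + 2
= 2

2


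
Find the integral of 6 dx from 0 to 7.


The integral of a constant k over [a, b] equals k * (b - a).
integral from 0 to 7 of 6 dx
= 6 * (7 - 0)
= 6 * 7
= 42

42


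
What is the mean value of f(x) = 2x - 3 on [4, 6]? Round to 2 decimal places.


Average value = 1/(b-a) * integral from a to b of f(x) dx
First compute the integral of 2x - 3:
F(x) = x^2 - 3x
F(6) = 1 * 36 - 3 * 6 = 18
F(4) = 1 * 16 - 3 * 4 = 4
Integral = 18 - 4 = 14
Average = 14 / (6 - 4) = 14 / 2
= 7 = 7.00

7.00


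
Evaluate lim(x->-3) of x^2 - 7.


Since polynomials are continuous, we use direct substitution.
lim(x->-3) of x^2 - 7
= 1 * (-3)^2 + 0 * (-3) - 7
= 9 + 0 - 7
= 2

2
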